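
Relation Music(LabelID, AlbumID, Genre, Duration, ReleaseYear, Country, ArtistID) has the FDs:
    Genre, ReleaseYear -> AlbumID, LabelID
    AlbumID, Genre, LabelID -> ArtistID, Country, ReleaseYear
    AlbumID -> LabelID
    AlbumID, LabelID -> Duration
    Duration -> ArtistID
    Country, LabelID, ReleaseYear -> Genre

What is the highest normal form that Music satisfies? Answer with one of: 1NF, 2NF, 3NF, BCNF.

1NF

Candidate keys: {AlbumID, Country, ReleaseYear}, {AlbumID, Genre}, {Country, LabelID, ReleaseYear}, {Genre, ReleaseYear}. Prime attributes: {AlbumID, Country, Genre, LabelID, ReleaseYear}.
For AlbumID -> LabelID we have {AlbumID}⁺ = {AlbumID, ArtistID, Duration, LabelID}; {AlbumID} is not a superkey, so BCNF fails.
Because {Duration} is non-prime and the left side of AlbumID, LabelID -> Duration is not a superkey, the relation is not in 3NF.
The proper key subset {AlbumID} of {AlbumID, Genre} determines non-prime {ArtistID, Duration}, so the relation is not even in 2NF.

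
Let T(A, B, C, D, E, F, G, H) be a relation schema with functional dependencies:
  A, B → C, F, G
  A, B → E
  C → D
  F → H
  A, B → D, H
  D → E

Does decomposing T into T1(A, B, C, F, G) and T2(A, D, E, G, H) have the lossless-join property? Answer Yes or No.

No

T1 ∩ T2 = {A, G}; its closure under F is {A, G}.
T1 ⊄ {A, G} and T2 ⊄ {A, G}, so the split is lossy.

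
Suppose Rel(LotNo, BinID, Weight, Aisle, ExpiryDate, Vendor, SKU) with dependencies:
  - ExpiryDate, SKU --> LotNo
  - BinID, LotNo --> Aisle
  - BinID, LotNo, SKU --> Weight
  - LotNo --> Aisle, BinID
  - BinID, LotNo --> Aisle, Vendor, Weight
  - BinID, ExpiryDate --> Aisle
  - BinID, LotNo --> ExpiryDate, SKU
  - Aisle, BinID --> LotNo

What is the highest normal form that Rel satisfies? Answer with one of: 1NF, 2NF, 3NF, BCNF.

BCNF

Candidate keys: {Aisle, BinID}, {BinID, ExpiryDate}, {ExpiryDate, SKU}, {LotNo}. Prime attributes: {Aisle, BinID, ExpiryDate, LotNo, SKU}.
Every FD has a superkey on the left, so the relation is in BCNF.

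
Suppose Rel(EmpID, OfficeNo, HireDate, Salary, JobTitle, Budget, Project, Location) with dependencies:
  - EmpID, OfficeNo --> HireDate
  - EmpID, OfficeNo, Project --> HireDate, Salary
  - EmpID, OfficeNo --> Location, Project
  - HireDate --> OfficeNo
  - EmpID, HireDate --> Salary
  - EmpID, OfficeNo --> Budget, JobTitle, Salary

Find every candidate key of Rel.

{EmpID, HireDate}, {EmpID, OfficeNo}

{EmpID} never appears on the right of any FD, so every key must include it.
{EmpID, HireDate} is a candidate key since {EmpID, HireDate}⁺ = {Budget, EmpID, HireDate, JobTitle, Location, OfficeNo, Project, Salary} covers every attribute.
{EmpID, OfficeNo} is a candidate key since {EmpID, OfficeNo}⁺ = {Budget, EmpID, HireDate, JobTitle, Location, OfficeNo, Project, Salary} covers every attribute.
No proper subset of any of these is a key, and no other minimal superkey exists.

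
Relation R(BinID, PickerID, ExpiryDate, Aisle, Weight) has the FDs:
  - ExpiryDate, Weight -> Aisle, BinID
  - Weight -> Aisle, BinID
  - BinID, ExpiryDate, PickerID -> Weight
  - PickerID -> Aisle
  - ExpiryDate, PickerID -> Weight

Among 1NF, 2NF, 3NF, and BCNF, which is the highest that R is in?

1NF

Candidate key: {ExpiryDate, PickerID}. Prime attributes: {ExpiryDate, PickerID}.
ExpiryDate, Weight -> Aisle, BinID breaks BCNF: {ExpiryDate, Weight}⁺ = {Aisle, BinID, ExpiryDate, Weight}, so {ExpiryDate, Weight} is not a superkey.
ExpiryDate, Weight -> Aisle, BinID determines the non-prime attributes {Aisle, BinID} from a non-superkey — 3NF is violated.
Since {PickerID} ⊂ {ExpiryDate, PickerID} and {PickerID}⁺ ⊇ {Aisle} with {Aisle} non-prime, there is a partial dependency; 2NF fails.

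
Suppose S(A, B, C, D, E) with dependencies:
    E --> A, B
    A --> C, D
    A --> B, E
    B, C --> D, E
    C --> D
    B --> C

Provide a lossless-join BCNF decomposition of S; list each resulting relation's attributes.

Candidate keys of the original relation: {A}, {B}, {E}.
Within {A, B, C, D, E}: {C}⁺ ∩ {A, B, C, D, E} = {C, D}, not the whole set, so C --> D violates BCNF; decompose into {C, D} and {A, B, C, E}.
{C, D}: every determinant is a superkey — BCNF.
{A, B, C, E}: every determinant is a superkey — BCNF.

{A, B, C, E}; {C, D}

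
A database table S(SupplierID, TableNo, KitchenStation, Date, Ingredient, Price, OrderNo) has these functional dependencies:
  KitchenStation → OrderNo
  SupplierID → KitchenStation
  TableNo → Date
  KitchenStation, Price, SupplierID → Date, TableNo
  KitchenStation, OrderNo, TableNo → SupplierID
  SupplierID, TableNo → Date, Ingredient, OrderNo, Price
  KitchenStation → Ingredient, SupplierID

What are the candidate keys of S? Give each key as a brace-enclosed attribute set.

{KitchenStation, Price} is a candidate key since {KitchenStation, Price}⁺ = {Date, Ingredient, KitchenStation, OrderNo, Price, SupplierID, TableNo} covers every attribute.
{KitchenStation, TableNo} is a candidate key since {KitchenStation, TableNo}⁺ = {Date, Ingredient, KitchenStation, OrderNo, Price, SupplierID, TableNo} covers every attribute.
{Price, SupplierID} is a candidate key since {Price, SupplierID}⁺ = {Date, Ingredient, KitchenStation, OrderNo, Price, SupplierID, TableNo} covers every attribute.
{SupplierID, TableNo} is a candidate key since {SupplierID, TableNo}⁺ = {Date, Ingredient, KitchenStation, OrderNo, Price, SupplierID, TableNo} covers every attribute.
These are minimal and exhaustive — every other superkey contains one of them.

{KitchenStation, Price}, {KitchenStation, TableNo}, {Price, SupplierID}, {SupplierID, TableNo}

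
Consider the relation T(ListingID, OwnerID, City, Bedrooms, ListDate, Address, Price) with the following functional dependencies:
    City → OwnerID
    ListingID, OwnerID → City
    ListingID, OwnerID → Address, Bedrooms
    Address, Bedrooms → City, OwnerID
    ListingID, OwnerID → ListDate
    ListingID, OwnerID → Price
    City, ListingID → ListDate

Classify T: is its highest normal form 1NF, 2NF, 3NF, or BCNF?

3NF

Candidate keys: {Address, Bedrooms, ListingID}, {City, ListingID}, {ListingID, OwnerID}. Prime attributes: {Address, Bedrooms, City, ListingID, OwnerID}.
City → OwnerID: {City}⁺ = {City, OwnerID}, which is not all of the attributes, so the left side is not a superkey — BCNF is violated.
Since {OwnerID} ⊆ prime attributes and every other non-superkey FD also has a prime right side, the schema is in 3NF.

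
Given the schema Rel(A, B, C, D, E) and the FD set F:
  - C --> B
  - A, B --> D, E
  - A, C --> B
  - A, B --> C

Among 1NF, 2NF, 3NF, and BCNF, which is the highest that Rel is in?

3NF

Candidate keys: {A, B}, {A, C}. Prime attributes: {A, B, C}.
C --> B: {C}⁺ = {B, C}, which is not all of the attributes, so the left side is not a superkey — BCNF is violated.
But every attribute on its right side ({B}) is prime, and the same holds for every other non-superkey FD, so 3NF still holds.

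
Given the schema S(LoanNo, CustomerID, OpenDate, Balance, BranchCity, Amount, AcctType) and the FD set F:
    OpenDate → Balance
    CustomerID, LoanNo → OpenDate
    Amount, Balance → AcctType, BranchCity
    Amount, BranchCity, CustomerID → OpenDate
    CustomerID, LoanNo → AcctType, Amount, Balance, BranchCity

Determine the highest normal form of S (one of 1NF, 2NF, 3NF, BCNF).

2NF

Candidate key: {CustomerID, LoanNo}. Prime attributes: {CustomerID, LoanNo}.
For OpenDate → Balance we have {OpenDate}⁺ = {Balance, OpenDate}; {OpenDate} is not a superkey, so BCNF fails.
OpenDate → Balance has non-prime {Balance} on the right and a non-superkey on the left, so 3NF fails.
Checking every proper subset of each key, none determines a non-prime attribute — 2NF is satisfied.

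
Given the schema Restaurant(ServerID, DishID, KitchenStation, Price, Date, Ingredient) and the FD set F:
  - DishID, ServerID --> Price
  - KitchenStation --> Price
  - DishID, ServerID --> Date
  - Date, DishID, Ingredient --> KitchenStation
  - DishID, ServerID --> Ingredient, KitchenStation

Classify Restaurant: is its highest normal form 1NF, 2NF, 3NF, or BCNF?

Candidate key: {DishID, ServerID}. Prime attributes: {DishID, ServerID}.
KitchenStation --> Price: {KitchenStation}⁺ = {KitchenStation, Price}, which is not all of the attributes, so the left side is not a superkey — BCNF is violated.
Because {Price} is non-prime and the left side of KitchenStation --> Price is not a superkey, the relation is not in 3NF.
No non-prime attribute depends on a proper subset of any candidate key, so 2NF holds.

2NF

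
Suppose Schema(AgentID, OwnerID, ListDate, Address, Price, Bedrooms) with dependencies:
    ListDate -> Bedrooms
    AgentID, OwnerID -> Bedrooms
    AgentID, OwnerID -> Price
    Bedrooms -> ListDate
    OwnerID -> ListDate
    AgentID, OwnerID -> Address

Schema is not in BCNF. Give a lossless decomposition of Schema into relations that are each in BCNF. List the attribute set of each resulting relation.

{Address, AgentID, OwnerID, Price}; {Bedrooms, ListDate}; {ListDate, OwnerID}

Candidate key of the original relation: {AgentID, OwnerID}.
Within {Address, AgentID, Bedrooms, ListDate, OwnerID, Price}: {ListDate}⁺ ∩ {Address, AgentID, Bedrooms, ListDate, OwnerID, Price} = {Bedrooms, ListDate}, not the whole set, so ListDate -> Bedrooms violates BCNF; decompose into {Bedrooms, ListDate} and {Address, AgentID, ListDate, OwnerID, Price}.
{Bedrooms, ListDate}: every determinant is a superkey — BCNF.
Within {Address, AgentID, ListDate, OwnerID, Price}: {OwnerID}⁺ ∩ {Address, AgentID, ListDate, OwnerID, Price} = {ListDate, OwnerID}, not the whole set, so OwnerID -> ListDate violates BCNF; decompose into {ListDate, OwnerID} and {Address, AgentID, OwnerID, Price}.
{ListDate, OwnerID}: every determinant is a superkey — BCNF.
{Address, AgentID, OwnerID, Price}: every determinant is a superkey — BCNF.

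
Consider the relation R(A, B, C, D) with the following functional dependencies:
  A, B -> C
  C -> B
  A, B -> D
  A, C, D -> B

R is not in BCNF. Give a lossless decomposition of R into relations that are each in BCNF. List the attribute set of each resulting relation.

{A, C, D}; {B, C}

Candidate keys of the original relation: {A, B}, {A, C}.
{A, B, C, D}: {C} determines {B, C} here but is not a superkey — split on C -> B, giving {B, C} and {A, C, D}.
{B, C} has no BCNF violation.
{A, C, D} has no BCNF violation.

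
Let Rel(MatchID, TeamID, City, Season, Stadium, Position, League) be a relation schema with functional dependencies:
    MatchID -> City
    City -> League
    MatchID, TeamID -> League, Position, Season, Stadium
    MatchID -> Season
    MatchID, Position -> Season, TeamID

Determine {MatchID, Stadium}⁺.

{City, League, MatchID, Season, Stadium}

Start with {MatchID, Stadium}.
MatchID -> City applies; add {City} → now {City, MatchID, Stadium}.
City -> League applies; add {League} → now {City, League, MatchID, Stadium}.
MatchID -> Season applies; add {Season} → now {City, League, MatchID, Season, Stadium}.
No further FD applies.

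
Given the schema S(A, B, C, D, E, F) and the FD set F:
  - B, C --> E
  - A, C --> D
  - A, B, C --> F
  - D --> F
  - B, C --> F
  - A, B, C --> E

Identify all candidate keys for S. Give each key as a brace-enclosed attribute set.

{A, B, C}

Attributes never on any right-hand side: {A, B, C} — every candidate key must contain all of them.
{A, B, C}⁺ = {A, B, C, D, E, F}, which is every attribute, so {A, B, C} is a candidate key.
No smaller or unrelated set reaches every attribute, so there are no other keys.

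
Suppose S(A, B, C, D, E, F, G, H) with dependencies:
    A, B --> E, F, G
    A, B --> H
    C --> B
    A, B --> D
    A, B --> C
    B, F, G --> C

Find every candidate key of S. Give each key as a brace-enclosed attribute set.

No FD produces {A}, so it must be in every candidate key.
{A, B}⁺ = {A, B, C, D, E, F, G, H} — all of the relation — so {A, B} is a candidate key.
{A, C}⁺ = {A, B, C, D, E, F, G, H} — all of the relation — so {A, C} is a candidate key.
Any other superkey properly contains one of these, so there are no further candidate keys.

{A, B}, {A, C}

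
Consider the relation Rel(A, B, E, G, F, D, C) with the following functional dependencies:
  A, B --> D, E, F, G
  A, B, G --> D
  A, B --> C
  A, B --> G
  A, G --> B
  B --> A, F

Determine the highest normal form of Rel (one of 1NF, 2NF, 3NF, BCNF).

Candidate keys: {A, G}, {B}. Prime attributes: {A, B, G}.
Each dependency's left side is a superkey — BCNF holds.

BCNF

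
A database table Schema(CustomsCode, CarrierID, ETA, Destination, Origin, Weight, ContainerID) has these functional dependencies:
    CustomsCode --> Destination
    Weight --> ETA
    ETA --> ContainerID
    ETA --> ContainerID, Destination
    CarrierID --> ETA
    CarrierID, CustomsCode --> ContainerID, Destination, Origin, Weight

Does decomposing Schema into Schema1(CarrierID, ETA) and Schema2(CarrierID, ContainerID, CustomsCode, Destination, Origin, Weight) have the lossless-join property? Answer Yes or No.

Yes

Schema1 ∩ Schema2 = {CarrierID}; its closure under F is {CarrierID, ContainerID, Destination, ETA}.
This includes all of Schema1, so the common attributes are a superkey of Schema1 — the join is lossless.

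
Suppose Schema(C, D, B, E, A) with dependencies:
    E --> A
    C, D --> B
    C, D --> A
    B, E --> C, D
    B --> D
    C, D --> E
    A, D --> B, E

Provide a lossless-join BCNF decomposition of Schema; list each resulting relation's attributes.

Candidate keys of the original relation: {A, B}, {A, D}, {B, C}, {B, E}, {C, D}, {D, E}.
In {A, B, C, D, E}, {E} is not a superkey ({E}⁺ restricted to this set is {A, E}), so split on E --> A into {A, E} and {B, C, D, E}.
{A, E} is in BCNF.
In {B, C, D, E}, {B} is not a superkey ({B}⁺ restricted to this set is {B, D}), so split on B --> D into {B, D} and {B, C, E}.
{B, D} is in BCNF.
{B, C, E} is in BCNF.

{A, E}; {B, C, E}; {B, D}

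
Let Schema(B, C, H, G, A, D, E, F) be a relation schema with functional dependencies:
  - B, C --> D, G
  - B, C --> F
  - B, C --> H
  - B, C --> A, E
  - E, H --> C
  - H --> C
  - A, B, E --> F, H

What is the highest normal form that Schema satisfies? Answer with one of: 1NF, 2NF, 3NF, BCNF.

3NF

Candidate keys: {A, B, E}, {B, C}, {B, H}. Prime attributes: {A, B, C, E, H}.
E, H --> C breaks BCNF: {E, H}⁺ = {C, E, H}, so {E, H} is not a superkey.
Since {C} ⊆ prime attributes and every other non-superkey FD also has a prime right side, the schema is in 3NF.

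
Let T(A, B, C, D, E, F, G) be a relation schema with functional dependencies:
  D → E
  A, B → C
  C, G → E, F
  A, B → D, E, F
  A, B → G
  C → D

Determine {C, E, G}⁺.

Start with {C, E, G}.
C, G → E, F applies; add {F} → now {C, E, F, G}.
C → D applies; add {D} → now {C, D, E, F, G}.
No further FD applies.

{C, D, E, F, G}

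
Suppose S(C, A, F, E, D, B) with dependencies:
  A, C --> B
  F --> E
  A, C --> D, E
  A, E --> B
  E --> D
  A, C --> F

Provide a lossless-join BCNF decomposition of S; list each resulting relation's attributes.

Candidate key of the original relation: {A, C}.
{A, B, C, D, E, F}: {F} determines {D, E, F} here but is not a superkey — split on F --> D, E, giving {D, E, F} and {A, B, C, F}.
{D, E, F}: {E} determines {D, E} here but is not a superkey — split on E --> D, giving {D, E} and {E, F}.
{D, E}: every determinant is a superkey — BCNF.
{E, F}: every determinant is a superkey — BCNF.
{A, B, C, F}: {A, F} determines {A, B, F} here but is not a superkey — split on A, F --> B, giving {A, B, F} and {A, C, F}.
{A, B, F}: every determinant is a superkey — BCNF.
{A, C, F}: every determinant is a superkey — BCNF.

{A, B, F}; {A, C, F}; {D, E}; {E, F}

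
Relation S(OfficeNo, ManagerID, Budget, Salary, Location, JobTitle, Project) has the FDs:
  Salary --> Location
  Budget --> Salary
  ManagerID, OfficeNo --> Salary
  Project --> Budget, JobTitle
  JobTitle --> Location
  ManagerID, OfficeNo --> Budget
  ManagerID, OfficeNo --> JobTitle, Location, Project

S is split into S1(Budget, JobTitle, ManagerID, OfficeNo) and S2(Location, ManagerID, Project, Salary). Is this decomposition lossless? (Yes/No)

No

S1 ∩ S2 = {ManagerID}; its closure under F is {ManagerID}.
S1 ⊄ {ManagerID} and S2 ⊄ {ManagerID}, so the split is lossy.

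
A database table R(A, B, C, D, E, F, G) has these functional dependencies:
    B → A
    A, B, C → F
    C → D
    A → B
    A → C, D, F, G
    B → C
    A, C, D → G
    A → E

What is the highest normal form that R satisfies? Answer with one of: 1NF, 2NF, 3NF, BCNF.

2NF

Candidate keys: {A}, {B}. Prime attributes: {A, B}.
C → D breaks BCNF: {C}⁺ = {C, D}, so {C} is not a superkey.
C → D has non-prime {D} on the right and a non-superkey on the left, so 3NF fails.
All keys have size 1, which rules out partial dependencies — 2NF is satisfied.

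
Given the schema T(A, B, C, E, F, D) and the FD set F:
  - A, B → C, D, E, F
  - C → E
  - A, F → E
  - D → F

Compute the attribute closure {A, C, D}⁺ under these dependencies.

Start with {A, C, D}.
C → E applies; add {E} → now {A, C, D, E}.
D → F applies; add {F} → now {A, C, D, E, F}.
No further FD applies.

{A, C, D, E, F}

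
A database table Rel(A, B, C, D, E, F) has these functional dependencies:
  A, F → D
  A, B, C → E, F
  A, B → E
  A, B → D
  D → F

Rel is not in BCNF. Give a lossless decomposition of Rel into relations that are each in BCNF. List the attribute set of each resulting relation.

{A, B, C}; {A, B, E, F}; {A, D}; {D, F}

Candidate key of the original relation: {A, B, C}.
{A, B, C, D, E, F}: {A, F} determines {A, D, F} here but is not a superkey — split on A, F → D, giving {A, D, F} and {A, B, C, E, F}.
{A, D, F}: {D} determines {D, F} here but is not a superkey — split on D → F, giving {D, F} and {A, D}.
{D, F}: every determinant is a superkey — BCNF.
{A, D}: every determinant is a superkey — BCNF.
{A, B, C, E, F}: {A, B} determines {A, B, E, F} here but is not a superkey — split on A, B → E, F, giving {A, B, E, F} and {A, B, C}.
{A, B, E, F}: every determinant is a superkey — BCNF.
{A, B, C}: every determinant is a superkey — BCNF.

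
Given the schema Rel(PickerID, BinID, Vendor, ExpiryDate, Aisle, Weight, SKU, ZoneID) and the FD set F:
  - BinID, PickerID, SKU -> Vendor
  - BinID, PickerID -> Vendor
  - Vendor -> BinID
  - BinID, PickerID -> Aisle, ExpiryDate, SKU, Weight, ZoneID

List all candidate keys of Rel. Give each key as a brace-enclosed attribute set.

No FD produces {PickerID}, so it must be in every candidate key.
Closure of {BinID, PickerID} is {Aisle, BinID, ExpiryDate, PickerID, SKU, Vendor, Weight, ZoneID}, the whole schema; {BinID, PickerID} is a candidate key.
Closure of {PickerID, Vendor} is {Aisle, BinID, ExpiryDate, PickerID, SKU, Vendor, Weight, ZoneID}, the whole schema; {PickerID, Vendor} is a candidate key.
Any other superkey properly contains one of these, so there are no further candidate keys.

{BinID, PickerID}, {PickerID, Vendor}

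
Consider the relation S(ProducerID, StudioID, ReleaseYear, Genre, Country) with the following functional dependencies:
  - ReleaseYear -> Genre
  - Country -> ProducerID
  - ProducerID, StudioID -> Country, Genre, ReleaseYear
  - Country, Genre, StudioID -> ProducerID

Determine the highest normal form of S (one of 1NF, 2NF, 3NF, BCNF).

Candidate keys: {Country, StudioID}, {ProducerID, StudioID}. Prime attributes: {Country, ProducerID, StudioID}.
ReleaseYear -> Genre breaks BCNF: {ReleaseYear}⁺ = {Genre, ReleaseYear}, so {ReleaseYear} is not a superkey.
Because {Genre} is non-prime and the left side of ReleaseYear -> Genre is not a superkey, the relation is not in 3NF.
No non-prime attribute depends on a proper subset of any candidate key, so 2NF holds.

2NF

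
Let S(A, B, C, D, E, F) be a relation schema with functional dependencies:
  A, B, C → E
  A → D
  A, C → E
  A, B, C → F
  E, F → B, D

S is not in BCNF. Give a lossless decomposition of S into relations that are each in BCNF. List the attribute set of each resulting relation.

{A, B, C, F}; {A, C, E}; {A, D}

Candidate keys of the original relation: {A, B, C}, {A, C, F}.
Within {A, B, C, D, E, F}: {A}⁺ ∩ {A, B, C, D, E, F} = {A, D}, not the whole set, so A → D violates BCNF; decompose into {A, D} and {A, B, C, E, F}.
{A, D} has no BCNF violation.
Within {A, B, C, E, F}: {A, C}⁺ ∩ {A, B, C, E, F} = {A, C, E}, not the whole set, so A, C → E violates BCNF; decompose into {A, C, E} and {A, B, C, F}.
{A, C, E} has no BCNF violation.
{A, B, C, F} has no BCNF violation.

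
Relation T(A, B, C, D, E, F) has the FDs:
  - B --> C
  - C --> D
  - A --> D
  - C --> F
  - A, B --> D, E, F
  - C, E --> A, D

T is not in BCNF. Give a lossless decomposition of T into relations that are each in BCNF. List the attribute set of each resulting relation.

Candidate keys of the original relation: {A, B}, {B, E}.
Within {A, B, C, D, E, F}: {B}⁺ ∩ {A, B, C, D, E, F} = {B, C, D, F}, not the whole set, so B --> C, D, F violates BCNF; decompose into {B, C, D, F} and {A, B, E}.
Within {B, C, D, F}: {C}⁺ ∩ {B, C, D, F} = {C, D, F}, not the whole set, so C --> D, F violates BCNF; decompose into {C, D, F} and {B, C}.
{C, D, F}: every determinant is a superkey — BCNF.
{B, C}: every determinant is a superkey — BCNF.
{A, B, E}: every determinant is a superkey — BCNF.

{A, B, E}; {B, C}; {C, D, F}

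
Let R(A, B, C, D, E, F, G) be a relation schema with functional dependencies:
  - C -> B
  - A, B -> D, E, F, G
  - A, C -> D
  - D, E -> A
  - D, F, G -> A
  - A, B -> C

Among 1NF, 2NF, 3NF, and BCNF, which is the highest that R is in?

Candidate keys: {A, B}, {A, C}, {B, D, E}, {B, D, F, G}, {C, D, E}, {C, D, F, G}. Prime attributes: {A, B, C, D, E, F, G}.
C -> B breaks BCNF: {C}⁺ = {B, C}, so {C} is not a superkey.
But every attribute on its right side ({B}) is prime, and the same holds for every other non-superkey FD, so 3NF still holds.

3NF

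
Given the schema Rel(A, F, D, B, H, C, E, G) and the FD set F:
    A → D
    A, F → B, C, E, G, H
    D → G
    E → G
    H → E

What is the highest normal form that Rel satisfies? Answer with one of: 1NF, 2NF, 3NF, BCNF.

1NF

Candidate key: {A, F}. Prime attributes: {A, F}.
A → D: {A}⁺ = {A, D, G}, which is not all of the attributes, so the left side is not a superkey — BCNF is violated.
A → D has non-prime {D} on the right and a non-superkey on the left, so 3NF fails.
The proper key subset {A} of {A, F} determines non-prime {D, G}, so the relation is not even in 2NF.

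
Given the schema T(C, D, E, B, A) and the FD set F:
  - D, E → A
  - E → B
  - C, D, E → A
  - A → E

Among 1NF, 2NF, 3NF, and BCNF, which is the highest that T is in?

1NF

Candidate keys: {A, C, D}, {C, D, E}. Prime attributes: {A, C, D, E}.
For D, E → A we have {D, E}⁺ = {A, B, D, E}; {D, E} is not a superkey, so BCNF fails.
E → B determines the non-prime attribute {B} from a non-superkey — 3NF is violated.
Since {A} ⊂ {A, C, D} and {A}⁺ ⊇ {B} with {B} non-prime, there is a partial dependency; 2NF fails.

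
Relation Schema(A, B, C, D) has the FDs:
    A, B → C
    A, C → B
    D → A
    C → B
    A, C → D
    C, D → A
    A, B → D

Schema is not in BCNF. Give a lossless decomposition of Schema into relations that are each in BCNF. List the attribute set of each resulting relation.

{A, D}; {B, C}; {C, D}

Candidate keys of the original relation: {A, B}, {A, C}, {B, D}, {C, D}.
In {A, B, C, D}, {D} is not a superkey ({D}⁺ restricted to this set is {A, D}), so split on D → A into {A, D} and {B, C, D}.
{A, D}: every determinant is a superkey — BCNF.
In {B, C, D}, {C} is not a superkey ({C}⁺ restricted to this set is {B, C}), so split on C → B into {B, C} and {C, D}.
{B, C}: every determinant is a superkey — BCNF.
{C, D}: every determinant is a superkey — BCNF.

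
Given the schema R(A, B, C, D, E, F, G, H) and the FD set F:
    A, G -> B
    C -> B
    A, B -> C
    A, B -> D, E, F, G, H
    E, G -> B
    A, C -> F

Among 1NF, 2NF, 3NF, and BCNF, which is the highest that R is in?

3NF

Candidate keys: {A, B}, {A, C}, {A, G}. Prime attributes: {A, B, C, G}.
For C -> B we have {C}⁺ = {B, C}; {C} is not a superkey, so BCNF fails.
But every attribute on its right side ({B}) is prime, and the same holds for every other non-superkey FD, so 3NF still holds.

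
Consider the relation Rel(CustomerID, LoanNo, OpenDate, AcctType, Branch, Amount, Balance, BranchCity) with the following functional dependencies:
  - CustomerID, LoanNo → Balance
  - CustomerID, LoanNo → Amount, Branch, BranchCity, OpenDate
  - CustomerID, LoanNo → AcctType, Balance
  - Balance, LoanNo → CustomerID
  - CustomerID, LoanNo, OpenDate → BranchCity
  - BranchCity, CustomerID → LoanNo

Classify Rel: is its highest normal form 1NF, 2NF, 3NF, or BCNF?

BCNF

Candidate keys: {Balance, LoanNo}, {BranchCity, CustomerID}, {CustomerID, LoanNo}. Prime attributes: {Balance, BranchCity, CustomerID, LoanNo}.
Each dependency's left side is a superkey — BCNF holds.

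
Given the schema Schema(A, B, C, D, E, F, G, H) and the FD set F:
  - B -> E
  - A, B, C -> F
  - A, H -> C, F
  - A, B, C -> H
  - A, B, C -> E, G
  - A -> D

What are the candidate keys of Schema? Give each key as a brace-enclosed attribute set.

No FD produces {A, B}, so they must be in every candidate key.
Closure of {A, B, C} is {A, B, C, D, E, F, G, H}, the whole schema; {A, B, C} is a candidate key.
Closure of {A, B, H} is {A, B, C, D, E, F, G, H}, the whole schema; {A, B, H} is a candidate key.
These are minimal and exhaustive — every other superkey contains one of them.

{A, B, C}, {A, B, H}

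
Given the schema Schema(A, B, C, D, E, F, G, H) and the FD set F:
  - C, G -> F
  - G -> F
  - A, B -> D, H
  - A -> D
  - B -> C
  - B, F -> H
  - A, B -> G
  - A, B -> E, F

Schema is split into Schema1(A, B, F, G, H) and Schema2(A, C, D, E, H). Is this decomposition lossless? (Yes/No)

No

Schema1 ∩ Schema2 = {A, H}; its closure under F is {A, D, H}.
The closure covers neither Schema1 nor Schema2 entirely; the join is not lossless.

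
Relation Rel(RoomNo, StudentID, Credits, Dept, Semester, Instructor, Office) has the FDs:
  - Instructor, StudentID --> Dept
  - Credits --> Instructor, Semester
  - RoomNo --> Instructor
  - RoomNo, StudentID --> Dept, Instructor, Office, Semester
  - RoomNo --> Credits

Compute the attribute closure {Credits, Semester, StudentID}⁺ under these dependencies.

Start with {Credits, Semester, StudentID}.
Credits --> Instructor, Semester applies; add {Instructor} → now {Credits, Instructor, Semester, StudentID}.
Instructor, StudentID --> Dept applies; add {Dept} → now {Credits, Dept, Instructor, Semester, StudentID}.
No further FD applies.

{Credits, Dept, Instructor, Semester, StudentID}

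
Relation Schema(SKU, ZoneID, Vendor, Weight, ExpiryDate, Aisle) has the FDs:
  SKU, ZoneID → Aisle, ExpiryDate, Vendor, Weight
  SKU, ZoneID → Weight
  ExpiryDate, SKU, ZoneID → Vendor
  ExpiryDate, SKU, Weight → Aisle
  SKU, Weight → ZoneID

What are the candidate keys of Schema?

No FD produces {SKU}, so it must be in every candidate key.
Closure of {SKU, Weight} is {Aisle, ExpiryDate, SKU, Vendor, Weight, ZoneID}, the whole schema; {SKU, Weight} is a candidate key.
Closure of {SKU, ZoneID} is {Aisle, ExpiryDate, SKU, Vendor, Weight, ZoneID}, the whole schema; {SKU, ZoneID} is a candidate key.
These are minimal and exhaustive — every other superkey contains one of them.

{SKU, Weight}, {SKU, ZoneID}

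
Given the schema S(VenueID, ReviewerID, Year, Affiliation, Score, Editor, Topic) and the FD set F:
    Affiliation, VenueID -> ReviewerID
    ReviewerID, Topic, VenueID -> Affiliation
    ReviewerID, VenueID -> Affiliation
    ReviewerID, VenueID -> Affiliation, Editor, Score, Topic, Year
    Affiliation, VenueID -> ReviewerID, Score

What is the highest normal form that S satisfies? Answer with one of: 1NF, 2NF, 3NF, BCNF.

BCNF

Candidate keys: {Affiliation, VenueID}, {ReviewerID, VenueID}. Prime attributes: {Affiliation, ReviewerID, VenueID}.
Each dependency's left side is a superkey — BCNF holds.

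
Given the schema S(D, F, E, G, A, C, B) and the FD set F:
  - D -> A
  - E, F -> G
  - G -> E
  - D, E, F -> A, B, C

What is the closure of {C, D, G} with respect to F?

{A, C, D, E, G}

Start with {C, D, G}.
D -> A applies; add {A} → now {A, C, D, G}.
G -> E applies; add {E} → now {A, C, D, E, G}.
No further FD applies.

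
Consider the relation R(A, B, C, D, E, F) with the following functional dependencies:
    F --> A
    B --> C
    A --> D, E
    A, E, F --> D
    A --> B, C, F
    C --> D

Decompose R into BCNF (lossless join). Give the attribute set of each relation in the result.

Candidate keys of the original relation: {A}, {F}.
Within {A, B, C, D, E, F}: {B}⁺ ∩ {A, B, C, D, E, F} = {B, C, D}, not the whole set, so B --> C, D violates BCNF; decompose into {B, C, D} and {A, B, E, F}.
Within {B, C, D}: {C}⁺ ∩ {B, C, D} = {C, D}, not the whole set, so C --> D violates BCNF; decompose into {C, D} and {B, C}.
{C, D}: every determinant is a superkey — BCNF.
{B, C}: every determinant is a superkey — BCNF.
{A, B, E, F}: every determinant is a superkey — BCNF.

{A, B, E, F}; {B, C}; {C, D}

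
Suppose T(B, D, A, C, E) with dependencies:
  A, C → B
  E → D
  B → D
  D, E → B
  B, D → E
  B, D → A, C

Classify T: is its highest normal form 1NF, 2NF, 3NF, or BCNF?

Candidate keys: {A, C}, {B}, {E}. Prime attributes: {A, B, C, E}.
The left-hand side of every FD is a superkey, so BCNF is satisfied.

BCNF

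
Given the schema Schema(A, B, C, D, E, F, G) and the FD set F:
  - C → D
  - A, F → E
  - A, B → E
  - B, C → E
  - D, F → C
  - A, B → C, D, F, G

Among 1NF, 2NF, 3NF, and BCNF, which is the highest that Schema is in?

2NF

Candidate key: {A, B}. Prime attributes: {A, B}.
For C → D we have {C}⁺ = {C, D}; {C} is not a superkey, so BCNF fails.
Because {D} is non-prime and the left side of C → D is not a superkey, the relation is not in 3NF.
No non-prime attribute depends on a proper subset of any candidate key, so 2NF holds.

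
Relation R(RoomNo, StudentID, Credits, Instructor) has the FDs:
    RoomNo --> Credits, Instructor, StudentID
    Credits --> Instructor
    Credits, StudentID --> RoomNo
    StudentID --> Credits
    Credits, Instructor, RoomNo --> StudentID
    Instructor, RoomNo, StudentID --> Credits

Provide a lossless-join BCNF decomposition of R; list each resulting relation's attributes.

Candidate keys of the original relation: {RoomNo}, {StudentID}.
Within {Credits, Instructor, RoomNo, StudentID}: {Credits}⁺ ∩ {Credits, Instructor, RoomNo, StudentID} = {Credits, Instructor}, not the whole set, so Credits --> Instructor violates BCNF; decompose into {Credits, Instructor} and {Credits, RoomNo, StudentID}.
{Credits, Instructor}: every determinant is a superkey — BCNF.
{Credits, RoomNo, StudentID}: every determinant is a superkey — BCNF.

{Credits, Instructor}; {Credits, RoomNo, StudentID}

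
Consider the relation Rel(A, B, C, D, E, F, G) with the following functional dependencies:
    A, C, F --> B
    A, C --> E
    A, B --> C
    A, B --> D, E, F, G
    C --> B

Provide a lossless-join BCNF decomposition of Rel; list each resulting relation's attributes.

{A, C, D, E, F, G}; {B, C}

Candidate keys of the original relation: {A, B}, {A, C}.
In {A, B, C, D, E, F, G}, {C} is not a superkey ({C}⁺ restricted to this set is {B, C}), so split on C --> B into {B, C} and {A, C, D, E, F, G}.
{B, C} is in BCNF.
{A, C, D, E, F, G} is in BCNF.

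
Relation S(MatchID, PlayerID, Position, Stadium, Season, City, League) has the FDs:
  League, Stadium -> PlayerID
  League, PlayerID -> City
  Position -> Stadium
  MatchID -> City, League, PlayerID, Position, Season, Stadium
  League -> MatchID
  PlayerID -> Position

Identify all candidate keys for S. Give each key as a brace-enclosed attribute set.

{League}, {MatchID}

{League}⁺ = {City, League, MatchID, PlayerID, Position, Season, Stadium}, which is every attribute, so {League} is a candidate key.
{MatchID}⁺ = {City, League, MatchID, PlayerID, Position, Season, Stadium}, which is every attribute, so {MatchID} is a candidate key.
No proper subset of any of these is a key, and no other minimal superkey exists.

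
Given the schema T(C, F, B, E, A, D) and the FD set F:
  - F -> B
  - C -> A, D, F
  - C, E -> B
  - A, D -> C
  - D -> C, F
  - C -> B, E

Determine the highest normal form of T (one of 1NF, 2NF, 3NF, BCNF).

2NF

Candidate keys: {C}, {D}. Prime attributes: {C, D}.
F -> B: {F}⁺ = {B, F}, which is not all of the attributes, so the left side is not a superkey — BCNF is violated.
Because {B} is non-prime and the left side of F -> B is not a superkey, the relation is not in 3NF.
With only single-attribute keys there can be no partial dependency, so 2NF holds.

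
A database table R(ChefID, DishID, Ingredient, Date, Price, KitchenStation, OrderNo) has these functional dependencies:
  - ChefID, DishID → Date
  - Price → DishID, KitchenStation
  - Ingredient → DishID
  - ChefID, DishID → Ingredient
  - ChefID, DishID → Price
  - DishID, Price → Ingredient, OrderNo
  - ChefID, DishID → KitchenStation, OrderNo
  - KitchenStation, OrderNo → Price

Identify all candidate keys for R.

No FD produces {ChefID}, so it must be in every candidate key.
{ChefID, DishID} is a candidate key since {ChefID, DishID}⁺ = {ChefID, Date, DishID, Ingredient, KitchenStation, OrderNo, Price} covers every attribute.
{ChefID, Ingredient} is a candidate key since {ChefID, Ingredient}⁺ = {ChefID, Date, DishID, Ingredient, KitchenStation, OrderNo, Price} covers every attribute.
{ChefID, Price} is a candidate key since {ChefID, Price}⁺ = {ChefID, Date, DishID, Ingredient, KitchenStation, OrderNo, Price} covers every attribute.
{ChefID, KitchenStation, OrderNo} is a candidate key since {ChefID, KitchenStation, OrderNo}⁺ = {ChefID, Date, DishID, Ingredient, KitchenStation, OrderNo, Price} covers every attribute.
No proper subset of any of these is a key, and no other minimal superkey exists.

{ChefID, DishID}, {ChefID, Ingredient}, {ChefID, KitchenStation, OrderNo}, {ChefID, Price}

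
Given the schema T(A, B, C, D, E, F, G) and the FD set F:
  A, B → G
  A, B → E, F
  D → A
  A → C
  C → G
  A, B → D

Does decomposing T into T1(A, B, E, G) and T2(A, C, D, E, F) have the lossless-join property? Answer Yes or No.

No

The shared attributes are {A, E} and {A, E}⁺ = {A, C, E, G}.
T1 ⊄ {A, C, E, G} and T2 ⊄ {A, C, E, G}, so the split is lossy.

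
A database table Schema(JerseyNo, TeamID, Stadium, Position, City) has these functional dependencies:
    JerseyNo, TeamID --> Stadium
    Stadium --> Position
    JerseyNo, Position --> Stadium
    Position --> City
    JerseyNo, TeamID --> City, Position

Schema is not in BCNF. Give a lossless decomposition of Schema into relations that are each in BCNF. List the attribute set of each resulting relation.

{City, Position}; {JerseyNo, Stadium, TeamID}; {Position, Stadium}

Candidate key of the original relation: {JerseyNo, TeamID}.
{City, JerseyNo, Position, Stadium, TeamID}: {Stadium} determines {City, Position, Stadium} here but is not a superkey — split on Stadium --> City, Position, giving {City, Position, Stadium} and {JerseyNo, Stadium, TeamID}.
{City, Position, Stadium}: {Position} determines {City, Position} here but is not a superkey — split on Position --> City, giving {City, Position} and {Position, Stadium}.
{City, Position}: every determinant is a superkey — BCNF.
{Position, Stadium}: every determinant is a superkey — BCNF.
{JerseyNo, Stadium, TeamID}: every determinant is a superkey — BCNF.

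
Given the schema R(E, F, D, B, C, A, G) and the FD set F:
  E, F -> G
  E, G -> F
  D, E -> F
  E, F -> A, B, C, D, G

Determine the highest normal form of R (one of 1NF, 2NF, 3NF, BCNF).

BCNF

Candidate keys: {D, E}, {E, F}, {E, G}. Prime attributes: {D, E, F, G}.
The left-hand side of every FD is a superkey, so BCNF is satisfied.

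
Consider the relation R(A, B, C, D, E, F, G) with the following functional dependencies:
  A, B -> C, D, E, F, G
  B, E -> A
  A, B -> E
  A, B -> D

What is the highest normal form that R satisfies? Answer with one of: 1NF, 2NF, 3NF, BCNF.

Candidate keys: {A, B}, {B, E}. Prime attributes: {A, B, E}.
Every FD has a superkey on the left, so the relation is in BCNF.

BCNF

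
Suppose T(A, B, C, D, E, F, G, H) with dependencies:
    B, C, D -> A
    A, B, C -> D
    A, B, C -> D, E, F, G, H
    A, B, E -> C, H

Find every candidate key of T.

{A, B, C}, {A, B, E}, {B, C, D}

Attributes never on any right-hand side: {B} — every candidate key must contain it.
{A, B, C} is a candidate key since {A, B, C}⁺ = {A, B, C, D, E, F, G, H} covers every attribute.
{A, B, E} is a candidate key since {A, B, E}⁺ = {A, B, C, D, E, F, G, H} covers every attribute.
{B, C, D} is a candidate key since {B, C, D}⁺ = {A, B, C, D, E, F, G, H} covers every attribute.
These are minimal and exhaustive — every other superkey contains one of them.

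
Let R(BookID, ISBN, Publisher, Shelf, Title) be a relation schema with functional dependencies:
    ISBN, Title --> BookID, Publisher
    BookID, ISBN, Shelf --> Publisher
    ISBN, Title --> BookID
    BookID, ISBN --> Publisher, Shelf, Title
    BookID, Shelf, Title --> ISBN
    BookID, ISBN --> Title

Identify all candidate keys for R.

{BookID, ISBN}, {BookID, Shelf, Title}, {ISBN, Title}

Closure of {BookID, ISBN} is {BookID, ISBN, Publisher, Shelf, Title}, the whole schema; {BookID, ISBN} is a candidate key.
Closure of {ISBN, Title} is {BookID, ISBN, Publisher, Shelf, Title}, the whole schema; {ISBN, Title} is a candidate key.
Closure of {BookID, Shelf, Title} is {BookID, ISBN, Publisher, Shelf, Title}, the whole schema; {BookID, Shelf, Title} is a candidate key.
These are minimal and exhaustive — every other superkey contains one of them.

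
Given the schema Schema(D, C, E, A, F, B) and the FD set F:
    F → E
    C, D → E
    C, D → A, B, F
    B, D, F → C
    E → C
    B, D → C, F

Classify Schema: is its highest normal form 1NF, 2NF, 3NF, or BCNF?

Candidate keys: {B, D}, {C, D}, {D, E}, {D, F}. Prime attributes: {B, C, D, E, F}.
F → E: {F}⁺ = {C, E, F}, which is not all of the attributes, so the left side is not a superkey — BCNF is violated.
Its right-hand attributes {E} are all prime, as are those of every other non-superkey FD — the relation is in 3NF.

3NF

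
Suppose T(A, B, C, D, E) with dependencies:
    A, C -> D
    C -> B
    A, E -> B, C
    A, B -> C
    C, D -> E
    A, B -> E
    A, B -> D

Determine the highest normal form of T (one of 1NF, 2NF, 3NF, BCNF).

Candidate keys: {A, B}, {A, C}, {A, E}. Prime attributes: {A, B, C, E}.
C -> B: {C}⁺ = {B, C}, which is not all of the attributes, so the left side is not a superkey — BCNF is violated.
Since {B} ⊆ prime attributes and every other non-superkey FD also has a prime right side, the schema is in 3NF.

3NF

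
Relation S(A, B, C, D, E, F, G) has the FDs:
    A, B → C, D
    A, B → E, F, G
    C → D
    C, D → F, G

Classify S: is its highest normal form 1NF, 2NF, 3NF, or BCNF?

Candidate key: {A, B}. Prime attributes: {A, B}.
C → D: {C}⁺ = {C, D, F, G}, which is not all of the attributes, so the left side is not a superkey — BCNF is violated.
C → D has non-prime {D} on the right and a non-superkey on the left, so 3NF fails.
Checking every proper subset of each key, none determines a non-prime attribute — 2NF is satisfied.

2NF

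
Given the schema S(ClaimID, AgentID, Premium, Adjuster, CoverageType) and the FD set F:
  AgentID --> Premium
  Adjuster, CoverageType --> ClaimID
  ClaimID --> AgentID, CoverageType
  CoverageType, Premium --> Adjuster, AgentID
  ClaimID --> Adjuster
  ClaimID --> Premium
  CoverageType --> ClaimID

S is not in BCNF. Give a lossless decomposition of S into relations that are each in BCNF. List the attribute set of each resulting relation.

Candidate keys of the original relation: {ClaimID}, {CoverageType}.
In {Adjuster, AgentID, ClaimID, CoverageType, Premium}, {AgentID} is not a superkey ({AgentID}⁺ restricted to this set is {AgentID, Premium}), so split on AgentID --> Premium into {AgentID, Premium} and {Adjuster, AgentID, ClaimID, CoverageType}.
{AgentID, Premium} has no BCNF violation.
{Adjuster, AgentID, ClaimID, CoverageType} has no BCNF violation.

{Adjuster, AgentID, ClaimID, CoverageType}; {AgentID, Premium}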